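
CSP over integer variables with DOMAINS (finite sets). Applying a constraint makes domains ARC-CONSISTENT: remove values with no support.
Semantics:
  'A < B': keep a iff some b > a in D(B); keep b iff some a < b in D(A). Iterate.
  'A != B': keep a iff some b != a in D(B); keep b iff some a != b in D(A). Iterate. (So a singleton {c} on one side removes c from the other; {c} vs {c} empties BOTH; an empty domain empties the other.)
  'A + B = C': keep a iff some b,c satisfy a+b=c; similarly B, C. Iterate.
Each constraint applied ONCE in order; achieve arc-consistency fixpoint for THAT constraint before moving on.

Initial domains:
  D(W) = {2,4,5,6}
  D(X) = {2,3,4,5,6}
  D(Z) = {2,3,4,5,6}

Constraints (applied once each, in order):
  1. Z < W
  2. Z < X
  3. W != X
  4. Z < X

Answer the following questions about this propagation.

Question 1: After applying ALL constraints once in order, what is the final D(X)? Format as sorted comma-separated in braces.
Answer: {3,4,5,6}

Derivation:
Constraint 1 (Z < W) on D(Z)={2,3,4,5,6} D(W)={2,4,5,6}: Z {2,3,4,5,6}->{2,3,4,5}; W {2,4,5,6}->{4,5,6}
Constraint 2 (Z < X) on D(Z)={2,3,4,5} D(X)={2,3,4,5,6}: X {2,3,4,5,6}->{3,4,5,6}
Constraint 3 (W != X) on D(W)={4,5,6} D(X)={3,4,5,6}: no change
Constraint 4 (Z < X) on D(Z)={2,3,4,5} D(X)={3,4,5,6}: no change
So after all 4 constraints: D(X) = {3,4,5,6}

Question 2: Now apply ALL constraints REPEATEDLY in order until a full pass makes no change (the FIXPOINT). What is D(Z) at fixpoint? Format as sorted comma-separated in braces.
pass 0 (initial): D(Z)={2,3,4,5,6}
pass 1: W {2,4,5,6}->{4,5,6}; X {2,3,4,5,6}->{3,4,5,6}; Z {2,3,4,5,6}->{2,3,4,5}
pass 2: no change
Fixpoint after 2 passes: D(Z) = {2,3,4,5}

Answer: {2,3,4,5}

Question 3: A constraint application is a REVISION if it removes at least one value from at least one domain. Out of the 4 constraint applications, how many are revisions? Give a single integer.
Answer: 2

Derivation:
Constraint 1 (Z < W) on D(Z)={2,3,4,5,6} D(W)={2,4,5,6}: Z {2,3,4,5,6}->{2,3,4,5}; W {2,4,5,6}->{4,5,6} => REVISION
Constraint 2 (Z < X) on D(Z)={2,3,4,5} D(X)={2,3,4,5,6}: X {2,3,4,5,6}->{3,4,5,6} => REVISION
Constraint 3 (W != X) on D(W)={4,5,6} D(X)={3,4,5,6}: no change => not a revision
Constraint 4 (Z < X) on D(Z)={2,3,4,5} D(X)={3,4,5,6}: no change => not a revision
Total revisions = 2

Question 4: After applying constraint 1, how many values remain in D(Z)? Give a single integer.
Answer: 4

Derivation:
Constraint 1 (Z < W) on D(Z)={2,3,4,5,6} D(W)={2,4,5,6}: Z {2,3,4,5,6}->{2,3,4,5}; W {2,4,5,6}->{4,5,6}
So after constraint 1: D(Z)={2,3,4,5}, size = 4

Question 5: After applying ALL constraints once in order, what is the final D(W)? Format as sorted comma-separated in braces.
Constraint 1 (Z < W) on D(Z)={2,3,4,5,6} D(W)={2,4,5,6}: Z {2,3,4,5,6}->{2,3,4,5}; W {2,4,5,6}->{4,5,6}
Constraint 2 (Z < X) on D(Z)={2,3,4,5} D(X)={2,3,4,5,6}: X {2,3,4,5,6}->{3,4,5,6}
Constraint 3 (W != X) on D(W)={4,5,6} D(X)={3,4,5,6}: no change
Constraint 4 (Z < X) on D(Z)={2,3,4,5} D(X)={3,4,5,6}: no change
So after all 4 constraints: D(W) = {4,5,6}

Answer: {4,5,6}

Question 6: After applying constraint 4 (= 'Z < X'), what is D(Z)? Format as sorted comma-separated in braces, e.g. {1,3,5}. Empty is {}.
Constraint 1 (Z < W) on D(Z)={2,3,4,5,6} D(W)={2,4,5,6}: Z {2,3,4,5,6}->{2,3,4,5}; W {2,4,5,6}->{4,5,6}
Constraint 2 (Z < X) on D(Z)={2,3,4,5} D(X)={2,3,4,5,6}: X {2,3,4,5,6}->{3,4,5,6}
Constraint 3 (W != X) on D(W)={4,5,6} D(X)={3,4,5,6}: no change
Constraint 4 (Z < X) on D(Z)={2,3,4,5} D(X)={3,4,5,6}: no change
So after constraint 4: D(Z) = {2,3,4,5}

Answer: {2,3,4,5}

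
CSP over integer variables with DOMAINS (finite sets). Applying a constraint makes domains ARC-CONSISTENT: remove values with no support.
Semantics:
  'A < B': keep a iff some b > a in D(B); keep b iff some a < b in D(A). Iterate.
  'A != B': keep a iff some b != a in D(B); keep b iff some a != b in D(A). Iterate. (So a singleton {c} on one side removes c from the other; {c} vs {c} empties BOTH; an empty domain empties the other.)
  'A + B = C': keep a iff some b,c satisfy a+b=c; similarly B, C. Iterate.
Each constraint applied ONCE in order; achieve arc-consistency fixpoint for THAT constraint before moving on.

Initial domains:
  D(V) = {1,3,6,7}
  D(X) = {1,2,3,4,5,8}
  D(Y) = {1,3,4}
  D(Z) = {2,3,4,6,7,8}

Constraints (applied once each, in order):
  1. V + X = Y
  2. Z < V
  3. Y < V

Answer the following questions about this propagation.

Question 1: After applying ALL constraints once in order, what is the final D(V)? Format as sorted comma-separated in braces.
Answer: {}

Derivation:
Constraint 1 (V + X = Y) on D(V)={1,3,6,7} D(X)={1,2,3,4,5,8} D(Y)={1,3,4}: V {1,3,6,7}->{1,3}; X {1,2,3,4,5,8}->{1,2,3}; Y {1,3,4}->{3,4}
Constraint 2 (Z < V) on D(Z)={2,3,4,6,7,8} D(V)={1,3}: Z {2,3,4,6,7,8}->{2}; V {1,3}->{3}
Constraint 3 (Y < V) on D(Y)={3,4} D(V)={3}: Y {3,4}->{}; V {3}->{}
So after all 3 constraints: D(V) = {}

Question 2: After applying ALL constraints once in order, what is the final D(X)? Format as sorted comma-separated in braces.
Answer: {1,2,3}

Derivation:
Constraint 1 (V + X = Y) on D(V)={1,3,6,7} D(X)={1,2,3,4,5,8} D(Y)={1,3,4}: V {1,3,6,7}->{1,3}; X {1,2,3,4,5,8}->{1,2,3}; Y {1,3,4}->{3,4}
Constraint 2 (Z < V) on D(Z)={2,3,4,6,7,8} D(V)={1,3}: Z {2,3,4,6,7,8}->{2}; V {1,3}->{3}
Constraint 3 (Y < V) on D(Y)={3,4} D(V)={3}: Y {3,4}->{}; V {3}->{}
So after all 3 constraints: D(X) = {1,2,3}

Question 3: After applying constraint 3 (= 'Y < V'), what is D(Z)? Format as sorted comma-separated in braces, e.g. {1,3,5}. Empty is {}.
Constraint 1 (V + X = Y) on D(V)={1,3,6,7} D(X)={1,2,3,4,5,8} D(Y)={1,3,4}: V {1,3,6,7}->{1,3}; X {1,2,3,4,5,8}->{1,2,3}; Y {1,3,4}->{3,4}
Constraint 2 (Z < V) on D(Z)={2,3,4,6,7,8} D(V)={1,3}: Z {2,3,4,6,7,8}->{2}; V {1,3}->{3}
Constraint 3 (Y < V) on D(Y)={3,4} D(V)={3}: Y {3,4}->{}; V {3}->{}
So after constraint 3: D(Z) = {2}

Answer: {2}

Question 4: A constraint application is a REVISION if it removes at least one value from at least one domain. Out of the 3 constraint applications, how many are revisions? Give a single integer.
Answer: 3

Derivation:
Constraint 1 (V + X = Y) on D(V)={1,3,6,7} D(X)={1,2,3,4,5,8} D(Y)={1,3,4}: V {1,3,6,7}->{1,3}; X {1,2,3,4,5,8}->{1,2,3}; Y {1,3,4}->{3,4} => REVISION
Constraint 2 (Z < V) on D(Z)={2,3,4,6,7,8} D(V)={1,3}: Z {2,3,4,6,7,8}->{2}; V {1,3}->{3} => REVISION
Constraint 3 (Y < V) on D(Y)={3,4} D(V)={3}: Y {3,4}->{}; V {3}->{} => REVISION
Total revisions = 3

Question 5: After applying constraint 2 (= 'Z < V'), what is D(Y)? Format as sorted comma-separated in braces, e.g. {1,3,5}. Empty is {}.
Answer: {3,4}

Derivation:
Constraint 1 (V + X = Y) on D(V)={1,3,6,7} D(X)={1,2,3,4,5,8} D(Y)={1,3,4}: V {1,3,6,7}->{1,3}; X {1,2,3,4,5,8}->{1,2,3}; Y {1,3,4}->{3,4}
Constraint 2 (Z < V) on D(Z)={2,3,4,6,7,8} D(V)={1,3}: Z {2,3,4,6,7,8}->{2}; V {1,3}->{3}
So after constraint 2: D(Y) = {3,4}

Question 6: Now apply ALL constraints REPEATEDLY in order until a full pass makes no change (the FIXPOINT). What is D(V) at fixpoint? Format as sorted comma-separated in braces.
Answer: {}

Derivation:
pass 0 (initial): D(V)={1,3,6,7}
pass 1: V {1,3,6,7}->{}; X {1,2,3,4,5,8}->{1,2,3}; Y {1,3,4}->{}; Z {2,3,4,6,7,8}->{2}
pass 2: X {1,2,3}->{}; Z {2}->{}
pass 3: no change
Fixpoint after 3 passes: D(V) = {}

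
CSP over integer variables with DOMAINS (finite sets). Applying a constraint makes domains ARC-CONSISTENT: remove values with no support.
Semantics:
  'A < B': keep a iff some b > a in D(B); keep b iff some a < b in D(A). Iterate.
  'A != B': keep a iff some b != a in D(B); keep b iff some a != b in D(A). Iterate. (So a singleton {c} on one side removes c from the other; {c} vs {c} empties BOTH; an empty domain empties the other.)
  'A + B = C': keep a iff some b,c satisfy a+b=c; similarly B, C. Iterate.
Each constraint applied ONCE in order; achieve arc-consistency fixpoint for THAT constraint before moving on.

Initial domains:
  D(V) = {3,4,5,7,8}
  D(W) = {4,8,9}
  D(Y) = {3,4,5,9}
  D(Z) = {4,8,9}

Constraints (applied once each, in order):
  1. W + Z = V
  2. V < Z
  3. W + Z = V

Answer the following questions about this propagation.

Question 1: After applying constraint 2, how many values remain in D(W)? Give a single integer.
Constraint 1 (W + Z = V) on D(W)={4,8,9} D(Z)={4,8,9} D(V)={3,4,5,7,8}: W {4,8,9}->{4}; Z {4,8,9}->{4}; V {3,4,5,7,8}->{8}
Constraint 2 (V < Z) on D(V)={8} D(Z)={4}: V {8}->{}; Z {4}->{}
So after constraint 2: D(W)={4}, size = 1

Answer: 1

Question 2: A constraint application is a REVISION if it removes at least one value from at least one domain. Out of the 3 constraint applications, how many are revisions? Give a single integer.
Answer: 3

Derivation:
Constraint 1 (W + Z = V) on D(W)={4,8,9} D(Z)={4,8,9} D(V)={3,4,5,7,8}: W {4,8,9}->{4}; Z {4,8,9}->{4}; V {3,4,5,7,8}->{8} => REVISION
Constraint 2 (V < Z) on D(V)={8} D(Z)={4}: V {8}->{}; Z {4}->{} => REVISION
Constraint 3 (W + Z = V) on D(W)={4} D(Z)={} D(V)={}: W {4}->{} => REVISION
Total revisions = 3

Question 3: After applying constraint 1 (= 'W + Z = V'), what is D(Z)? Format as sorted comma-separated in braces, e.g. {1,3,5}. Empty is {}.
Constraint 1 (W + Z = V) on D(W)={4,8,9} D(Z)={4,8,9} D(V)={3,4,5,7,8}: W {4,8,9}->{4}; Z {4,8,9}->{4}; V {3,4,5,7,8}->{8}
So after constraint 1: D(Z) = {4}

Answer: {4}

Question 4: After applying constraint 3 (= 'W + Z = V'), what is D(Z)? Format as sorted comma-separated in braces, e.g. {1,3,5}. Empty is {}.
Constraint 1 (W + Z = V) on D(W)={4,8,9} D(Z)={4,8,9} D(V)={3,4,5,7,8}: W {4,8,9}->{4}; Z {4,8,9}->{4}; V {3,4,5,7,8}->{8}
Constraint 2 (V < Z) on D(V)={8} D(Z)={4}: V {8}->{}; Z {4}->{}
Constraint 3 (W + Z = V) on D(W)={4} D(Z)={} D(V)={}: W {4}->{}
So after constraint 3: D(Z) = {}

Answer: {}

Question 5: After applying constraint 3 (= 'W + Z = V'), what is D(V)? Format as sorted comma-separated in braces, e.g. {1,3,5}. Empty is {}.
Constraint 1 (W + Z = V) on D(W)={4,8,9} D(Z)={4,8,9} D(V)={3,4,5,7,8}: W {4,8,9}->{4}; Z {4,8,9}->{4}; V {3,4,5,7,8}->{8}
Constraint 2 (V < Z) on D(V)={8} D(Z)={4}: V {8}->{}; Z {4}->{}
Constraint 3 (W + Z = V) on D(W)={4} D(Z)={} D(V)={}: W {4}->{}
So after constraint 3: D(V) = {}

Answer: {}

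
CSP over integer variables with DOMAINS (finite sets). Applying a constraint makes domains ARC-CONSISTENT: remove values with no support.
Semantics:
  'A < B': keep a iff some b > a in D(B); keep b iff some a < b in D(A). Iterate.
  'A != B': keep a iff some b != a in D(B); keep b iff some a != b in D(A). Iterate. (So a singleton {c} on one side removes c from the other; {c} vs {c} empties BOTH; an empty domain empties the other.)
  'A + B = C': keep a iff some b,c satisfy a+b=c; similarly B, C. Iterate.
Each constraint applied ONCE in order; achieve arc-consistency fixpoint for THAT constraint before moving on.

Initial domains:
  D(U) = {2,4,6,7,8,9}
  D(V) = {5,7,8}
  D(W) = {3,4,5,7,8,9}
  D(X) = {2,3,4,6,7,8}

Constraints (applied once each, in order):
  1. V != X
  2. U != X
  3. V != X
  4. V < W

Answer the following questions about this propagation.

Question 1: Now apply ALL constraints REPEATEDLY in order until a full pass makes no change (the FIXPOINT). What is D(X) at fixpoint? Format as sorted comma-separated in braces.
Answer: {2,3,4,6,7,8}

Derivation:
pass 0 (initial): D(X)={2,3,4,6,7,8}
pass 1: W {3,4,5,7,8,9}->{7,8,9}
pass 2: no change
Fixpoint after 2 passes: D(X) = {2,3,4,6,7,8}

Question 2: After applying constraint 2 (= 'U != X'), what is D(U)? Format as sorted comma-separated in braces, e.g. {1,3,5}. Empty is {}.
Constraint 1 (V != X) on D(V)={5,7,8} D(X)={2,3,4,6,7,8}: no change
Constraint 2 (U != X) on D(U)={2,4,6,7,8,9} D(X)={2,3,4,6,7,8}: no change
So after constraint 2: D(U) = {2,4,6,7,8,9}

Answer: {2,4,6,7,8,9}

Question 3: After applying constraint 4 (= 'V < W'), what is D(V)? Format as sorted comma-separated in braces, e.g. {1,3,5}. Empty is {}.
Constraint 1 (V != X) on D(V)={5,7,8} D(X)={2,3,4,6,7,8}: no change
Constraint 2 (U != X) on D(U)={2,4,6,7,8,9} D(X)={2,3,4,6,7,8}: no change
Constraint 3 (V != X) on D(V)={5,7,8} D(X)={2,3,4,6,7,8}: no change
Constraint 4 (V < W) on D(V)={5,7,8} D(W)={3,4,5,7,8,9}: W {3,4,5,7,8,9}->{7,8,9}
So after constraint 4: D(V) = {5,7,8}

Answer: {5,7,8}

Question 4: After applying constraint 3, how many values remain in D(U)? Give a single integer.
Answer: 6

Derivation:
Constraint 1 (V != X) on D(V)={5,7,8} D(X)={2,3,4,6,7,8}: no change
Constraint 2 (U != X) on D(U)={2,4,6,7,8,9} D(X)={2,3,4,6,7,8}: no change
Constraint 3 (V != X) on D(V)={5,7,8} D(X)={2,3,4,6,7,8}: no change
So after constraint 3: D(U)={2,4,6,7,8,9}, size = 6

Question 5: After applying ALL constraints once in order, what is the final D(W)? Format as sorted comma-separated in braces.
Constraint 1 (V != X) on D(V)={5,7,8} D(X)={2,3,4,6,7,8}: no change
Constraint 2 (U != X) on D(U)={2,4,6,7,8,9} D(X)={2,3,4,6,7,8}: no change
Constraint 3 (V != X) on D(V)={5,7,8} D(X)={2,3,4,6,7,8}: no change
Constraint 4 (V < W) on D(V)={5,7,8} D(W)={3,4,5,7,8,9}: W {3,4,5,7,8,9}->{7,8,9}
So after all 4 constraints: D(W) = {7,8,9}

Answer: {7,8,9}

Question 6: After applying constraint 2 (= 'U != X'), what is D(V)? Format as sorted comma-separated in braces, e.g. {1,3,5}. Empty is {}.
Answer: {5,7,8}

Derivation:
Constraint 1 (V != X) on D(V)={5,7,8} D(X)={2,3,4,6,7,8}: no change
Constraint 2 (U != X) on D(U)={2,4,6,7,8,9} D(X)={2,3,4,6,7,8}: no change
So after constraint 2: D(V) = {5,7,8}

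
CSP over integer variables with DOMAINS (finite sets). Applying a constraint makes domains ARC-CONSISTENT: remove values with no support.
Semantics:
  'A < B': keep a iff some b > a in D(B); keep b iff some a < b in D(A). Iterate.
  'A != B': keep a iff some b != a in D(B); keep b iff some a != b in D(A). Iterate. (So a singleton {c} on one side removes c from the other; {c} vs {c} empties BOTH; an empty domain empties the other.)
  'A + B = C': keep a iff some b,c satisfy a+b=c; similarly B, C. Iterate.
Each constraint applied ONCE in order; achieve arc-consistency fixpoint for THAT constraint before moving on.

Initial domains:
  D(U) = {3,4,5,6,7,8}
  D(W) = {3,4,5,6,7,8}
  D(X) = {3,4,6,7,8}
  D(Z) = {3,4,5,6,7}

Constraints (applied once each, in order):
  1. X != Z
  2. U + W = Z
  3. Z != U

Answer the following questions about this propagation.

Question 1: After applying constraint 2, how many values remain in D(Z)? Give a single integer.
Constraint 1 (X != Z) on D(X)={3,4,6,7,8} D(Z)={3,4,5,6,7}: no change
Constraint 2 (U + W = Z) on D(U)={3,4,5,6,7,8} D(W)={3,4,5,6,7,8} D(Z)={3,4,5,6,7}: U {3,4,5,6,7,8}->{3,4}; W {3,4,5,6,7,8}->{3,4}; Z {3,4,5,6,7}->{6,7}
So after constraint 2: D(Z)={6,7}, size = 2

Answer: 2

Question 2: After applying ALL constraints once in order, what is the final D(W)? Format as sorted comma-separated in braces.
Constraint 1 (X != Z) on D(X)={3,4,6,7,8} D(Z)={3,4,5,6,7}: no change
Constraint 2 (U + W = Z) on D(U)={3,4,5,6,7,8} D(W)={3,4,5,6,7,8} D(Z)={3,4,5,6,7}: U {3,4,5,6,7,8}->{3,4}; W {3,4,5,6,7,8}->{3,4}; Z {3,4,5,6,7}->{6,7}
Constraint 3 (Z != U) on D(Z)={6,7} D(U)={3,4}: no change
So after all 3 constraints: D(W) = {3,4}

Answer: {3,4}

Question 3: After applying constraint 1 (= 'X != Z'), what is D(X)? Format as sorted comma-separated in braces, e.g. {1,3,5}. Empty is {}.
Answer: {3,4,6,7,8}

Derivation:
Constraint 1 (X != Z) on D(X)={3,4,6,7,8} D(Z)={3,4,5,6,7}: no change
So after constraint 1: D(X) = {3,4,6,7,8}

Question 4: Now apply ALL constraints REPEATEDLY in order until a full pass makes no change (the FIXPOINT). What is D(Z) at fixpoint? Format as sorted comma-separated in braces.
Answer: {6,7}

Derivation:
pass 0 (initial): D(Z)={3,4,5,6,7}
pass 1: U {3,4,5,6,7,8}->{3,4}; W {3,4,5,6,7,8}->{3,4}; Z {3,4,5,6,7}->{6,7}
pass 2: no change
Fixpoint after 2 passes: D(Z) = {6,7}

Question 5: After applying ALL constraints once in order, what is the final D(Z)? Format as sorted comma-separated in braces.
Answer: {6,7}

Derivation:
Constraint 1 (X != Z) on D(X)={3,4,6,7,8} D(Z)={3,4,5,6,7}: no change
Constraint 2 (U + W = Z) on D(U)={3,4,5,6,7,8} D(W)={3,4,5,6,7,8} D(Z)={3,4,5,6,7}: U {3,4,5,6,7,8}->{3,4}; W {3,4,5,6,7,8}->{3,4}; Z {3,4,5,6,7}->{6,7}
Constraint 3 (Z != U) on D(Z)={6,7} D(U)={3,4}: no change
So after all 3 constraints: D(Z) = {6,7}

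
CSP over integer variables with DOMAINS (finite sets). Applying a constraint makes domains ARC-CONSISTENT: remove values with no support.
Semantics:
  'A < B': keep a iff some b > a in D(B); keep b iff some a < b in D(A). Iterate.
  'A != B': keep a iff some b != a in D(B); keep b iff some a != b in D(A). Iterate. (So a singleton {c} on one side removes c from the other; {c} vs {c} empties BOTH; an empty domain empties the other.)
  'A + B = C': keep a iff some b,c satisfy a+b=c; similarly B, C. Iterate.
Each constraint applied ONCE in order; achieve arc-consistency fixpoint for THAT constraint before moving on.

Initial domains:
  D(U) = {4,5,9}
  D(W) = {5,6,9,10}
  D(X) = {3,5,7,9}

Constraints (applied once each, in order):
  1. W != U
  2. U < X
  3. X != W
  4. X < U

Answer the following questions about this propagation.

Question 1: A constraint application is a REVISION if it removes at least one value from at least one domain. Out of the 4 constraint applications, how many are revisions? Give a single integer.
Answer: 2

Derivation:
Constraint 1 (W != U) on D(W)={5,6,9,10} D(U)={4,5,9}: no change => not a revision
Constraint 2 (U < X) on D(U)={4,5,9} D(X)={3,5,7,9}: U {4,5,9}->{4,5}; X {3,5,7,9}->{5,7,9} => REVISION
Constraint 3 (X != W) on D(X)={5,7,9} D(W)={5,6,9,10}: no change => not a revision
Constraint 4 (X < U) on D(X)={5,7,9} D(U)={4,5}: X {5,7,9}->{}; U {4,5}->{} => REVISION
Total revisions = 2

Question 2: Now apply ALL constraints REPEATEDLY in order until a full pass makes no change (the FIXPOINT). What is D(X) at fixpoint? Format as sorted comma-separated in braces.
pass 0 (initial): D(X)={3,5,7,9}
pass 1: U {4,5,9}->{}; X {3,5,7,9}->{}
pass 2: W {5,6,9,10}->{}
pass 3: no change
Fixpoint after 3 passes: D(X) = {}

Answer: {}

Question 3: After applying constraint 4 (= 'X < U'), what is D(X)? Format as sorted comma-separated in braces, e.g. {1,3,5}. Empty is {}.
Constraint 1 (W != U) on D(W)={5,6,9,10} D(U)={4,5,9}: no change
Constraint 2 (U < X) on D(U)={4,5,9} D(X)={3,5,7,9}: U {4,5,9}->{4,5}; X {3,5,7,9}->{5,7,9}
Constraint 3 (X != W) on D(X)={5,7,9} D(W)={5,6,9,10}: no change
Constraint 4 (X < U) on D(X)={5,7,9} D(U)={4,5}: X {5,7,9}->{}; U {4,5}->{}
So after constraint 4: D(X) = {}

Answer: {}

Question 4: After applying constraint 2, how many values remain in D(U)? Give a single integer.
Answer: 2

Derivation:
Constraint 1 (W != U) on D(W)={5,6,9,10} D(U)={4,5,9}: no change
Constraint 2 (U < X) on D(U)={4,5,9} D(X)={3,5,7,9}: U {4,5,9}->{4,5}; X {3,5,7,9}->{5,7,9}
So after constraint 2: D(U)={4,5}, size = 2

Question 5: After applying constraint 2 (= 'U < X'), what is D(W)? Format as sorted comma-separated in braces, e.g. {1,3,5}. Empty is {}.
Constraint 1 (W != U) on D(W)={5,6,9,10} D(U)={4,5,9}: no change
Constraint 2 (U < X) on D(U)={4,5,9} D(X)={3,5,7,9}: U {4,5,9}->{4,5}; X {3,5,7,9}->{5,7,9}
So after constraint 2: D(W) = {5,6,9,10}

Answer: {5,6,9,10}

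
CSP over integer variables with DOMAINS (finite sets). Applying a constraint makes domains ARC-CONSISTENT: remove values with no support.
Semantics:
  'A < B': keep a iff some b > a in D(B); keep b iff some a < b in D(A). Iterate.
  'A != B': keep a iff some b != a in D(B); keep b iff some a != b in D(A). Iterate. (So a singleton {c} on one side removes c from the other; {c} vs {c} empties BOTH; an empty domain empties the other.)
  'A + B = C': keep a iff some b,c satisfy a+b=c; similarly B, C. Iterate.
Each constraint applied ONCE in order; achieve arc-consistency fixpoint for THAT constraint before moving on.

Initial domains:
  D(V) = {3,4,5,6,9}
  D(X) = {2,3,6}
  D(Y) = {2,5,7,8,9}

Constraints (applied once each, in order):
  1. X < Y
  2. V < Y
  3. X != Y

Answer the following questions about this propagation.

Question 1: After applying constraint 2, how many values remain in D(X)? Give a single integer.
Answer: 3

Derivation:
Constraint 1 (X < Y) on D(X)={2,3,6} D(Y)={2,5,7,8,9}: Y {2,5,7,8,9}->{5,7,8,9}
Constraint 2 (V < Y) on D(V)={3,4,5,6,9} D(Y)={5,7,8,9}: V {3,4,5,6,9}->{3,4,5,6}
So after constraint 2: D(X)={2,3,6}, size = 3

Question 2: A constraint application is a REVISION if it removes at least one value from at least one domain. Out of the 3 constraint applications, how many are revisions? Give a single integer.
Constraint 1 (X < Y) on D(X)={2,3,6} D(Y)={2,5,7,8,9}: Y {2,5,7,8,9}->{5,7,8,9} => REVISION
Constraint 2 (V < Y) on D(V)={3,4,5,6,9} D(Y)={5,7,8,9}: V {3,4,5,6,9}->{3,4,5,6} => REVISION
Constraint 3 (X != Y) on D(X)={2,3,6} D(Y)={5,7,8,9}: no change => not a revision
Total revisions = 2

Answer: 2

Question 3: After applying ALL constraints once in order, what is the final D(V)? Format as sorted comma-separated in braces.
Answer: {3,4,5,6}

Derivation:
Constraint 1 (X < Y) on D(X)={2,3,6} D(Y)={2,5,7,8,9}: Y {2,5,7,8,9}->{5,7,8,9}
Constraint 2 (V < Y) on D(V)={3,4,5,6,9} D(Y)={5,7,8,9}: V {3,4,5,6,9}->{3,4,5,6}
Constraint 3 (X != Y) on D(X)={2,3,6} D(Y)={5,7,8,9}: no change
So after all 3 constraints: D(V) = {3,4,5,6}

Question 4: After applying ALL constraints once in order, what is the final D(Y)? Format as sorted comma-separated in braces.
Constraint 1 (X < Y) on D(X)={2,3,6} D(Y)={2,5,7,8,9}: Y {2,5,7,8,9}->{5,7,8,9}
Constraint 2 (V < Y) on D(V)={3,4,5,6,9} D(Y)={5,7,8,9}: V {3,4,5,6,9}->{3,4,5,6}
Constraint 3 (X != Y) on D(X)={2,3,6} D(Y)={5,7,8,9}: no change
So after all 3 constraints: D(Y) = {5,7,8,9}

Answer: {5,7,8,9}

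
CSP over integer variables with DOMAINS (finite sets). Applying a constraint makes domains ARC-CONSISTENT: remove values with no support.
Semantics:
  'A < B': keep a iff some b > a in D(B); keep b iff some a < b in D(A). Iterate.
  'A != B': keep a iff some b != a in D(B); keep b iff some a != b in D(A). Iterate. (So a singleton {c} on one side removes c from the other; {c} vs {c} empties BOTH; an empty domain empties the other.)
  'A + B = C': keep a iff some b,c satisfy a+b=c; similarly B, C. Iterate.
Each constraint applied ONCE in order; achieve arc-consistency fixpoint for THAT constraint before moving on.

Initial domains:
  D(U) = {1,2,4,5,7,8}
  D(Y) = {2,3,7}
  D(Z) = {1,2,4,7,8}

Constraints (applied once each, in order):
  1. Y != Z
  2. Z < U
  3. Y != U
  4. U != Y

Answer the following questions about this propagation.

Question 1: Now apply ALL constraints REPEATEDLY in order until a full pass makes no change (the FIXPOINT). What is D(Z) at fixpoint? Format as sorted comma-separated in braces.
pass 0 (initial): D(Z)={1,2,4,7,8}
pass 1: U {1,2,4,5,7,8}->{2,4,5,7,8}; Z {1,2,4,7,8}->{1,2,4,7}
pass 2: no change
Fixpoint after 2 passes: D(Z) = {1,2,4,7}

Answer: {1,2,4,7}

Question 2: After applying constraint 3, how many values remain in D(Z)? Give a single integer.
Constraint 1 (Y != Z) on D(Y)={2,3,7} D(Z)={1,2,4,7,8}: no change
Constraint 2 (Z < U) on D(Z)={1,2,4,7,8} D(U)={1,2,4,5,7,8}: Z {1,2,4,7,8}->{1,2,4,7}; U {1,2,4,5,7,8}->{2,4,5,7,8}
Constraint 3 (Y != U) on D(Y)={2,3,7} D(U)={2,4,5,7,8}: no change
So after constraint 3: D(Z)={1,2,4,7}, size = 4

Answer: 4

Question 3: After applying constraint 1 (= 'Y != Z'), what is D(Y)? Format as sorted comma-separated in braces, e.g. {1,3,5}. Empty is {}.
Constraint 1 (Y != Z) on D(Y)={2,3,7} D(Z)={1,2,4,7,8}: no change
So after constraint 1: D(Y) = {2,3,7}

Answer: {2,3,7}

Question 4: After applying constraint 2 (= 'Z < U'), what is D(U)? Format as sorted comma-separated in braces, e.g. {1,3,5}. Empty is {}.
Answer: {2,4,5,7,8}

Derivation:
Constraint 1 (Y != Z) on D(Y)={2,3,7} D(Z)={1,2,4,7,8}: no change
Constraint 2 (Z < U) on D(Z)={1,2,4,7,8} D(U)={1,2,4,5,7,8}: Z {1,2,4,7,8}->{1,2,4,7}; U {1,2,4,5,7,8}->{2,4,5,7,8}
So after constraint 2: D(U) = {2,4,5,7,8}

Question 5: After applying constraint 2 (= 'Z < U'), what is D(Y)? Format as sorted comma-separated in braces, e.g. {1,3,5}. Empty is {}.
Answer: {2,3,7}

Derivation:
Constraint 1 (Y != Z) on D(Y)={2,3,7} D(Z)={1,2,4,7,8}: no change
Constraint 2 (Z < U) on D(Z)={1,2,4,7,8} D(U)={1,2,4,5,7,8}: Z {1,2,4,7,8}->{1,2,4,7}; U {1,2,4,5,7,8}->{2,4,5,7,8}
So after constraint 2: D(Y) = {2,3,7}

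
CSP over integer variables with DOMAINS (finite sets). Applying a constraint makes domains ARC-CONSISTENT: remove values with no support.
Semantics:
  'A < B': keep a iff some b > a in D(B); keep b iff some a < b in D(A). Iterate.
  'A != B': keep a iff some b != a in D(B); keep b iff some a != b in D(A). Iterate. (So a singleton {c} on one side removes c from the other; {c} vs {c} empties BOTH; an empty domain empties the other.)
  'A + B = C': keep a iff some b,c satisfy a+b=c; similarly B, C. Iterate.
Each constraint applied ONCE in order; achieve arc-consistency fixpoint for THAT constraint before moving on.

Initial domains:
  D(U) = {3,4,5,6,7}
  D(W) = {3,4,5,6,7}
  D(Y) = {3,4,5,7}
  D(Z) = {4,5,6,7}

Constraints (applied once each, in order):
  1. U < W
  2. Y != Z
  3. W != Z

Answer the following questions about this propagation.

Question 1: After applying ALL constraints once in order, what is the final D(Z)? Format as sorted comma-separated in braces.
Answer: {4,5,6,7}

Derivation:
Constraint 1 (U < W) on D(U)={3,4,5,6,7} D(W)={3,4,5,6,7}: U {3,4,5,6,7}->{3,4,5,6}; W {3,4,5,6,7}->{4,5,6,7}
Constraint 2 (Y != Z) on D(Y)={3,4,5,7} D(Z)={4,5,6,7}: no change
Constraint 3 (W != Z) on D(W)={4,5,6,7} D(Z)={4,5,6,7}: no change
So after all 3 constraints: D(Z) = {4,5,6,7}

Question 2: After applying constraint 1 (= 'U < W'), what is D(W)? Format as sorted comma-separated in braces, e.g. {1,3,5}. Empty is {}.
Answer: {4,5,6,7}

Derivation:
Constraint 1 (U < W) on D(U)={3,4,5,6,7} D(W)={3,4,5,6,7}: U {3,4,5,6,7}->{3,4,5,6}; W {3,4,5,6,7}->{4,5,6,7}
So after constraint 1: D(W) = {4,5,6,7}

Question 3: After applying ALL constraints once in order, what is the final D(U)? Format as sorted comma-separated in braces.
Answer: {3,4,5,6}

Derivation:
Constraint 1 (U < W) on D(U)={3,4,5,6,7} D(W)={3,4,5,6,7}: U {3,4,5,6,7}->{3,4,5,6}; W {3,4,5,6,7}->{4,5,6,7}
Constraint 2 (Y != Z) on D(Y)={3,4,5,7} D(Z)={4,5,6,7}: no change
Constraint 3 (W != Z) on D(W)={4,5,6,7} D(Z)={4,5,6,7}: no change
So after all 3 constraints: D(U) = {3,4,5,6}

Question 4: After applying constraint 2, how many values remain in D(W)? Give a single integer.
Constraint 1 (U < W) on D(U)={3,4,5,6,7} D(W)={3,4,5,6,7}: U {3,4,5,6,7}->{3,4,5,6}; W {3,4,5,6,7}->{4,5,6,7}
Constraint 2 (Y != Z) on D(Y)={3,4,5,7} D(Z)={4,5,6,7}: no change
So after constraint 2: D(W)={4,5,6,7}, size = 4

Answer: 4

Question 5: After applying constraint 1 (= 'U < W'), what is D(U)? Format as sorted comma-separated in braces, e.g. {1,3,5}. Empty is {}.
Constraint 1 (U < W) on D(U)={3,4,5,6,7} D(W)={3,4,5,6,7}: U {3,4,5,6,7}->{3,4,5,6}; W {3,4,5,6,7}->{4,5,6,7}
So after constraint 1: D(U) = {3,4,5,6}

Answer: {3,4,5,6}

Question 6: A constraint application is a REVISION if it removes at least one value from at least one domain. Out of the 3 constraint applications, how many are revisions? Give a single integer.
Answer: 1

Derivation:
Constraint 1 (U < W) on D(U)={3,4,5,6,7} D(W)={3,4,5,6,7}: U {3,4,5,6,7}->{3,4,5,6}; W {3,4,5,6,7}->{4,5,6,7} => REVISION
Constraint 2 (Y != Z) on D(Y)={3,4,5,7} D(Z)={4,5,6,7}: no change => not a revision
Constraint 3 (W != Z) on D(W)={4,5,6,7} D(Z)={4,5,6,7}: no change => not a revision
Total revisions = 1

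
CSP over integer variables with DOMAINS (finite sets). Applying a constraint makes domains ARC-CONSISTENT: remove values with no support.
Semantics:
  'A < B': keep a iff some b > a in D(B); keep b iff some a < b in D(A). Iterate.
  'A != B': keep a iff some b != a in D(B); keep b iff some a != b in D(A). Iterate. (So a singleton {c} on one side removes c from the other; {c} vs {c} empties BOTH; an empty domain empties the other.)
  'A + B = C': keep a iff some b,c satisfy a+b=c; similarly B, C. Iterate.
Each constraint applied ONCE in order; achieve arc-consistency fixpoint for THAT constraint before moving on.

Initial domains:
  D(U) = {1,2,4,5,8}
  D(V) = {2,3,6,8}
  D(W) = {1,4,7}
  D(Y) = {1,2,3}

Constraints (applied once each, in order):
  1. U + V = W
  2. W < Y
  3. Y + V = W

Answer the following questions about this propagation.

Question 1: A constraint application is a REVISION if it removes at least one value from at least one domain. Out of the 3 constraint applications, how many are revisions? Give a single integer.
Answer: 3

Derivation:
Constraint 1 (U + V = W) on D(U)={1,2,4,5,8} D(V)={2,3,6,8} D(W)={1,4,7}: U {1,2,4,5,8}->{1,2,4,5}; V {2,3,6,8}->{2,3,6}; W {1,4,7}->{4,7} => REVISION
Constraint 2 (W < Y) on D(W)={4,7} D(Y)={1,2,3}: W {4,7}->{}; Y {1,2,3}->{} => REVISION
Constraint 3 (Y + V = W) on D(Y)={} D(V)={2,3,6} D(W)={}: V {2,3,6}->{} => REVISION
Total revisions = 3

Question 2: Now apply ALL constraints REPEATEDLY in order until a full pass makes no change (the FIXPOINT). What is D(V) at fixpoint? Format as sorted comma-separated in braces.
pass 0 (initial): D(V)={2,3,6,8}
pass 1: U {1,2,4,5,8}->{1,2,4,5}; V {2,3,6,8}->{}; W {1,4,7}->{}; Y {1,2,3}->{}
pass 2: U {1,2,4,5}->{}
pass 3: no change
Fixpoint after 3 passes: D(V) = {}

Answer: {}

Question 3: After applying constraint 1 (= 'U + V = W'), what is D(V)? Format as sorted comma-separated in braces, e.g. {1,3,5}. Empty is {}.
Answer: {2,3,6}

Derivation:
Constraint 1 (U + V = W) on D(U)={1,2,4,5,8} D(V)={2,3,6,8} D(W)={1,4,7}: U {1,2,4,5,8}->{1,2,4,5}; V {2,3,6,8}->{2,3,6}; W {1,4,7}->{4,7}
So after constraint 1: D(V) = {2,3,6}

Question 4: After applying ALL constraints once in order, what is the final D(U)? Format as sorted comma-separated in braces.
Answer: {1,2,4,5}

Derivation:
Constraint 1 (U + V = W) on D(U)={1,2,4,5,8} D(V)={2,3,6,8} D(W)={1,4,7}: U {1,2,4,5,8}->{1,2,4,5}; V {2,3,6,8}->{2,3,6}; W {1,4,7}->{4,7}
Constraint 2 (W < Y) on D(W)={4,7} D(Y)={1,2,3}: W {4,7}->{}; Y {1,2,3}->{}
Constraint 3 (Y + V = W) on D(Y)={} D(V)={2,3,6} D(W)={}: V {2,3,6}->{}
So after all 3 constraints: D(U) = {1,2,4,5}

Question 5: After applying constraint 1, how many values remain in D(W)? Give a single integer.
Answer: 2

Derivation:
Constraint 1 (U + V = W) on D(U)={1,2,4,5,8} D(V)={2,3,6,8} D(W)={1,4,7}: U {1,2,4,5,8}->{1,2,4,5}; V {2,3,6,8}->{2,3,6}; W {1,4,7}->{4,7}
So after constraint 1: D(W)={4,7}, size = 2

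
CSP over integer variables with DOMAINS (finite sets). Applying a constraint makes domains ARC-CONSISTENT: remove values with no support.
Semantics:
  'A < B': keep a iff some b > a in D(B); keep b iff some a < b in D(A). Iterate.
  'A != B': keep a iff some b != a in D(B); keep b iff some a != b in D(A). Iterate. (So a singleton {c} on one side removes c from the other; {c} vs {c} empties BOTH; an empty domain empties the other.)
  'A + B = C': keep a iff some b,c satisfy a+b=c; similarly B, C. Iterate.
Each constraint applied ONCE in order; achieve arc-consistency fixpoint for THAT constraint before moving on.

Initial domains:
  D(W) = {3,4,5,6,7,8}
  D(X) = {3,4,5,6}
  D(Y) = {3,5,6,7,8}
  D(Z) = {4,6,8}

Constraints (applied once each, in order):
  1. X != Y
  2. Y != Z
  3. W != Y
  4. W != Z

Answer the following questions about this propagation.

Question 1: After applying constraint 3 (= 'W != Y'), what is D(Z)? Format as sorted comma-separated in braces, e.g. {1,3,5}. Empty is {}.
Answer: {4,6,8}

Derivation:
Constraint 1 (X != Y) on D(X)={3,4,5,6} D(Y)={3,5,6,7,8}: no change
Constraint 2 (Y != Z) on D(Y)={3,5,6,7,8} D(Z)={4,6,8}: no change
Constraint 3 (W != Y) on D(W)={3,4,5,6,7,8} D(Y)={3,5,6,7,8}: no change
So after constraint 3: D(Z) = {4,6,8}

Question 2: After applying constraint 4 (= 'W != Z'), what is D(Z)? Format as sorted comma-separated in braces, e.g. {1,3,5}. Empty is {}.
Constraint 1 (X != Y) on D(X)={3,4,5,6} D(Y)={3,5,6,7,8}: no change
Constraint 2 (Y != Z) on D(Y)={3,5,6,7,8} D(Z)={4,6,8}: no change
Constraint 3 (W != Y) on D(W)={3,4,5,6,7,8} D(Y)={3,5,6,7,8}: no change
Constraint 4 (W != Z) on D(W)={3,4,5,6,7,8} D(Z)={4,6,8}: no change
So after constraint 4: D(Z) = {4,6,8}

Answer: {4,6,8}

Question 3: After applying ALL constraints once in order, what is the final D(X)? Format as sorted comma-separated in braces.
Constraint 1 (X != Y) on D(X)={3,4,5,6} D(Y)={3,5,6,7,8}: no change
Constraint 2 (Y != Z) on D(Y)={3,5,6,7,8} D(Z)={4,6,8}: no change
Constraint 3 (W != Y) on D(W)={3,4,5,6,7,8} D(Y)={3,5,6,7,8}: no change
Constraint 4 (W != Z) on D(W)={3,4,5,6,7,8} D(Z)={4,6,8}: no change
So after all 4 constraints: D(X) = {3,4,5,6}

Answer: {3,4,5,6}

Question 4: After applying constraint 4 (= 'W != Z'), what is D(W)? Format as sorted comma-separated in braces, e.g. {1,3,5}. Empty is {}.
Constraint 1 (X != Y) on D(X)={3,4,5,6} D(Y)={3,5,6,7,8}: no change
Constraint 2 (Y != Z) on D(Y)={3,5,6,7,8} D(Z)={4,6,8}: no change
Constraint 3 (W != Y) on D(W)={3,4,5,6,7,8} D(Y)={3,5,6,7,8}: no change
Constraint 4 (W != Z) on D(W)={3,4,5,6,7,8} D(Z)={4,6,8}: no change
So after constraint 4: D(W) = {3,4,5,6,7,8}

Answer: {3,4,5,6,7,8}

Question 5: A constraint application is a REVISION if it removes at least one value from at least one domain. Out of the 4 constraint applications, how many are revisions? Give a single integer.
Answer: 0

Derivation:
Constraint 1 (X != Y) on D(X)={3,4,5,6} D(Y)={3,5,6,7,8}: no change => not a revision
Constraint 2 (Y != Z) on D(Y)={3,5,6,7,8} D(Z)={4,6,8}: no change => not a revision
Constraint 3 (W != Y) on D(W)={3,4,5,6,7,8} D(Y)={3,5,6,7,8}: no change => not a revision
Constraint 4 (W != Z) on D(W)={3,4,5,6,7,8} D(Z)={4,6,8}: no change => not a revision
Total revisions = 0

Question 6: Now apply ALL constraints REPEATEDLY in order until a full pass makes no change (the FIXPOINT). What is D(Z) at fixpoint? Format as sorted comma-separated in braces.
Answer: {4,6,8}

Derivation:
pass 0 (initial): D(Z)={4,6,8}
pass 1: no change
Fixpoint after 1 passes: D(Z) = {4,6,8}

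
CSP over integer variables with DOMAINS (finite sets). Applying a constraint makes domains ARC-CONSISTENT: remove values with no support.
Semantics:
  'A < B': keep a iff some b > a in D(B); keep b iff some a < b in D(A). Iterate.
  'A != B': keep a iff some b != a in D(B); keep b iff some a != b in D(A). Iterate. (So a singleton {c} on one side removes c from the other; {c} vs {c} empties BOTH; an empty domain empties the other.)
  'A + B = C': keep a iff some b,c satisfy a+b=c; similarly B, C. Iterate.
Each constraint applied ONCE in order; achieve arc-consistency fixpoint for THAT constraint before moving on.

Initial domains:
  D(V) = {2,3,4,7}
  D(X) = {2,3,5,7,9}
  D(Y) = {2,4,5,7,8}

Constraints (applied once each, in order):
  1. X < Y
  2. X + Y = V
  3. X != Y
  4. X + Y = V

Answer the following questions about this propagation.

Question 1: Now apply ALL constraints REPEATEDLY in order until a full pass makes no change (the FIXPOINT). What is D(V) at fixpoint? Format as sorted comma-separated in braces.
Answer: {7}

Derivation:
pass 0 (initial): D(V)={2,3,4,7}
pass 1: V {2,3,4,7}->{7}; X {2,3,5,7,9}->{2,3}; Y {2,4,5,7,8}->{4,5}
pass 2: no change
Fixpoint after 2 passes: D(V) = {7}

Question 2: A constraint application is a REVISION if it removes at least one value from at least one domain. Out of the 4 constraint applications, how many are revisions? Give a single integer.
Constraint 1 (X < Y) on D(X)={2,3,5,7,9} D(Y)={2,4,5,7,8}: X {2,3,5,7,9}->{2,3,5,7}; Y {2,4,5,7,8}->{4,5,7,8} => REVISION
Constraint 2 (X + Y = V) on D(X)={2,3,5,7} D(Y)={4,5,7,8} D(V)={2,3,4,7}: X {2,3,5,7}->{2,3}; Y {4,5,7,8}->{4,5}; V {2,3,4,7}->{7} => REVISION
Constraint 3 (X != Y) on D(X)={2,3} D(Y)={4,5}: no change => not a revision
Constraint 4 (X + Y = V) on D(X)={2,3} D(Y)={4,5} D(V)={7}: no change => not a revision
Total revisions = 2

Answer: 2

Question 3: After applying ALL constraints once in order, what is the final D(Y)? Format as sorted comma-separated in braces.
Constraint 1 (X < Y) on D(X)={2,3,5,7,9} D(Y)={2,4,5,7,8}: X {2,3,5,7,9}->{2,3,5,7}; Y {2,4,5,7,8}->{4,5,7,8}
Constraint 2 (X + Y = V) on D(X)={2,3,5,7} D(Y)={4,5,7,8} D(V)={2,3,4,7}: X {2,3,5,7}->{2,3}; Y {4,5,7,8}->{4,5}; V {2,3,4,7}->{7}
Constraint 3 (X != Y) on D(X)={2,3} D(Y)={4,5}: no change
Constraint 4 (X + Y = V) on D(X)={2,3} D(Y)={4,5} D(V)={7}: no change
So after all 4 constraints: D(Y) = {4,5}

Answer: {4,5}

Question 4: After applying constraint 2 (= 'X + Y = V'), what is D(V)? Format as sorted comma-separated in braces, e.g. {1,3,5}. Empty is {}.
Constraint 1 (X < Y) on D(X)={2,3,5,7,9} D(Y)={2,4,5,7,8}: X {2,3,5,7,9}->{2,3,5,7}; Y {2,4,5,7,8}->{4,5,7,8}
Constraint 2 (X + Y = V) on D(X)={2,3,5,7} D(Y)={4,5,7,8} D(V)={2,3,4,7}: X {2,3,5,7}->{2,3}; Y {4,5,7,8}->{4,5}; V {2,3,4,7}->{7}
So after constraint 2: D(V) = {7}

Answer: {7}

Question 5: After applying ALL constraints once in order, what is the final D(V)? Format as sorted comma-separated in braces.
Constraint 1 (X < Y) on D(X)={2,3,5,7,9} D(Y)={2,4,5,7,8}: X {2,3,5,7,9}->{2,3,5,7}; Y {2,4,5,7,8}->{4,5,7,8}
Constraint 2 (X + Y = V) on D(X)={2,3,5,7} D(Y)={4,5,7,8} D(V)={2,3,4,7}: X {2,3,5,7}->{2,3}; Y {4,5,7,8}->{4,5}; V {2,3,4,7}->{7}
Constraint 3 (X != Y) on D(X)={2,3} D(Y)={4,5}: no change
Constraint 4 (X + Y = V) on D(X)={2,3} D(Y)={4,5} D(V)={7}: no change
So after all 4 constraints: D(V) = {7}

Answer: {7}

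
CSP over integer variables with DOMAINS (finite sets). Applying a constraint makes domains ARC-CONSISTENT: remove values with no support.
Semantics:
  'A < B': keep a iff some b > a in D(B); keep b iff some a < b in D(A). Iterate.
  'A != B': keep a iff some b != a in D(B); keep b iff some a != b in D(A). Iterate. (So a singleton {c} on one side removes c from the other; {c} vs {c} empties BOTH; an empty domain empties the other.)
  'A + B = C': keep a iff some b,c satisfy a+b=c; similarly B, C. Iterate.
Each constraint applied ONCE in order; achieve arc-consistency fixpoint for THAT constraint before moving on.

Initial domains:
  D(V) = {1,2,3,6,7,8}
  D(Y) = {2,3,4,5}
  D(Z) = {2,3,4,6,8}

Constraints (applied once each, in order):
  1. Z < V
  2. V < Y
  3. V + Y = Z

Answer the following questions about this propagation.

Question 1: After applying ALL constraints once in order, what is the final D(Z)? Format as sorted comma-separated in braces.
Answer: {}

Derivation:
Constraint 1 (Z < V) on D(Z)={2,3,4,6,8} D(V)={1,2,3,6,7,8}: Z {2,3,4,6,8}->{2,3,4,6}; V {1,2,3,6,7,8}->{3,6,7,8}
Constraint 2 (V < Y) on D(V)={3,6,7,8} D(Y)={2,3,4,5}: V {3,6,7,8}->{3}; Y {2,3,4,5}->{4,5}
Constraint 3 (V + Y = Z) on D(V)={3} D(Y)={4,5} D(Z)={2,3,4,6}: V {3}->{}; Y {4,5}->{}; Z {2,3,4,6}->{}
So after all 3 constraints: D(Z) = {}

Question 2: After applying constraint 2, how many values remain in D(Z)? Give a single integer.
Constraint 1 (Z < V) on D(Z)={2,3,4,6,8} D(V)={1,2,3,6,7,8}: Z {2,3,4,6,8}->{2,3,4,6}; V {1,2,3,6,7,8}->{3,6,7,8}
Constraint 2 (V < Y) on D(V)={3,6,7,8} D(Y)={2,3,4,5}: V {3,6,7,8}->{3}; Y {2,3,4,5}->{4,5}
So after constraint 2: D(Z)={2,3,4,6}, size = 4

Answer: 4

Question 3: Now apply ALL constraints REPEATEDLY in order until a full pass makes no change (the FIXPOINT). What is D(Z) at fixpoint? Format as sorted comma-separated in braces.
pass 0 (initial): D(Z)={2,3,4,6,8}
pass 1: V {1,2,3,6,7,8}->{}; Y {2,3,4,5}->{}; Z {2,3,4,6,8}->{}
pass 2: no change
Fixpoint after 2 passes: D(Z) = {}

Answer: {}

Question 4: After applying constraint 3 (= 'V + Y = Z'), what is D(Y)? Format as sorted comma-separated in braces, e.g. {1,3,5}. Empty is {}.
Answer: {}

Derivation:
Constraint 1 (Z < V) on D(Z)={2,3,4,6,8} D(V)={1,2,3,6,7,8}: Z {2,3,4,6,8}->{2,3,4,6}; V {1,2,3,6,7,8}->{3,6,7,8}
Constraint 2 (V < Y) on D(V)={3,6,7,8} D(Y)={2,3,4,5}: V {3,6,7,8}->{3}; Y {2,3,4,5}->{4,5}
Constraint 3 (V + Y = Z) on D(V)={3} D(Y)={4,5} D(Z)={2,3,4,6}: V {3}->{}; Y {4,5}->{}; Z {2,3,4,6}->{}
So after constraint 3: D(Y) = {}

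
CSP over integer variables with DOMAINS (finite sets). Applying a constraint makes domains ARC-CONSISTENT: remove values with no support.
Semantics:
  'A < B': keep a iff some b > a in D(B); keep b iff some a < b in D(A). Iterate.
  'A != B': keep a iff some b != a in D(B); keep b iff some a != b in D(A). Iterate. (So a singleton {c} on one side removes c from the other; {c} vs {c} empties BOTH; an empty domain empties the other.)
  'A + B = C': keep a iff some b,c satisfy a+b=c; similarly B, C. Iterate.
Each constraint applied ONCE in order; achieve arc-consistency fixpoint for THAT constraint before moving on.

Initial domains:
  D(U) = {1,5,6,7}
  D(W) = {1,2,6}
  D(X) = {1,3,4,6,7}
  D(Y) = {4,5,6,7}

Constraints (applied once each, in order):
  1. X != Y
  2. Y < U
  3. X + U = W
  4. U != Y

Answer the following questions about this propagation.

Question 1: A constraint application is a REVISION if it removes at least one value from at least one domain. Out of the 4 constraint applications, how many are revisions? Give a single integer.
Constraint 1 (X != Y) on D(X)={1,3,4,6,7} D(Y)={4,5,6,7}: no change => not a revision
Constraint 2 (Y < U) on D(Y)={4,5,6,7} D(U)={1,5,6,7}: Y {4,5,6,7}->{4,5,6}; U {1,5,6,7}->{5,6,7} => REVISION
Constraint 3 (X + U = W) on D(X)={1,3,4,6,7} D(U)={5,6,7} D(W)={1,2,6}: X {1,3,4,6,7}->{1}; U {5,6,7}->{5}; W {1,2,6}->{6} => REVISION
Constraint 4 (U != Y) on D(U)={5} D(Y)={4,5,6}: Y {4,5,6}->{4,6} => REVISION
Total revisions = 3

Answer: 3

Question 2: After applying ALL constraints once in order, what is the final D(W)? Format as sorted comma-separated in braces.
Constraint 1 (X != Y) on D(X)={1,3,4,6,7} D(Y)={4,5,6,7}: no change
Constraint 2 (Y < U) on D(Y)={4,5,6,7} D(U)={1,5,6,7}: Y {4,5,6,7}->{4,5,6}; U {1,5,6,7}->{5,6,7}
Constraint 3 (X + U = W) on D(X)={1,3,4,6,7} D(U)={5,6,7} D(W)={1,2,6}: X {1,3,4,6,7}->{1}; U {5,6,7}->{5}; W {1,2,6}->{6}
Constraint 4 (U != Y) on D(U)={5} D(Y)={4,5,6}: Y {4,5,6}->{4,6}
So after all 4 constraints: D(W) = {6}

Answer: {6}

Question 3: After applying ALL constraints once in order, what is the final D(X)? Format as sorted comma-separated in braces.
Answer: {1}

Derivation:
Constraint 1 (X != Y) on D(X)={1,3,4,6,7} D(Y)={4,5,6,7}: no change
Constraint 2 (Y < U) on D(Y)={4,5,6,7} D(U)={1,5,6,7}: Y {4,5,6,7}->{4,5,6}; U {1,5,6,7}->{5,6,7}
Constraint 3 (X + U = W) on D(X)={1,3,4,6,7} D(U)={5,6,7} D(W)={1,2,6}: X {1,3,4,6,7}->{1}; U {5,6,7}->{5}; W {1,2,6}->{6}
Constraint 4 (U != Y) on D(U)={5} D(Y)={4,5,6}: Y {4,5,6}->{4,6}
So after all 4 constraints: D(X) = {1}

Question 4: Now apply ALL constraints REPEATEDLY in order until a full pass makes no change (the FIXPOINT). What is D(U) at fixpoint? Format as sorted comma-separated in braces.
pass 0 (initial): D(U)={1,5,6,7}
pass 1: U {1,5,6,7}->{5}; W {1,2,6}->{6}; X {1,3,4,6,7}->{1}; Y {4,5,6,7}->{4,6}
pass 2: Y {4,6}->{4}
pass 3: no change
Fixpoint after 3 passes: D(U) = {5}

Answer: {5}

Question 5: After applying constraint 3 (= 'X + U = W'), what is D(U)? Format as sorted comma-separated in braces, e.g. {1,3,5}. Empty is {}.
Constraint 1 (X != Y) on D(X)={1,3,4,6,7} D(Y)={4,5,6,7}: no change
Constraint 2 (Y < U) on D(Y)={4,5,6,7} D(U)={1,5,6,7}: Y {4,5,6,7}->{4,5,6}; U {1,5,6,7}->{5,6,7}
Constraint 3 (X + U = W) on D(X)={1,3,4,6,7} D(U)={5,6,7} D(W)={1,2,6}: X {1,3,4,6,7}->{1}; U {5,6,7}->{5}; W {1,2,6}->{6}
So after constraint 3: D(U) = {5}

Answer: {5}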